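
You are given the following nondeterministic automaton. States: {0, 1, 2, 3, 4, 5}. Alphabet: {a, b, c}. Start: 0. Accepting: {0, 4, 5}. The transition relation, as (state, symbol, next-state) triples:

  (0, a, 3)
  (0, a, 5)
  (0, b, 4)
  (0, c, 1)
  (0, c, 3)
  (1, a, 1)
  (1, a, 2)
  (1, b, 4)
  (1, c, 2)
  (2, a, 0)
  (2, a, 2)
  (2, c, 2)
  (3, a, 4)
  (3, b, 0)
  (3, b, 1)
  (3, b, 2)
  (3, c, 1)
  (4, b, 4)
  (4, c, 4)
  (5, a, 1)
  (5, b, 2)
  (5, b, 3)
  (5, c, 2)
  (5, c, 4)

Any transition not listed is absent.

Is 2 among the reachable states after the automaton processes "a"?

No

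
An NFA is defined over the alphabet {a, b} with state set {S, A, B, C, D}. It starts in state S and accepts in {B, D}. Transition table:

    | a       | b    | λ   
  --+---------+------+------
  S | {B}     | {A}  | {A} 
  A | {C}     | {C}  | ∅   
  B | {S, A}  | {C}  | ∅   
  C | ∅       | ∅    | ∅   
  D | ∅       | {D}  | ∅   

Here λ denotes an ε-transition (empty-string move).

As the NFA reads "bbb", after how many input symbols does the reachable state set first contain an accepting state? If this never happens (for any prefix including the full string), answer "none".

none

Start: ε-closure({S}) = {S, A}.
Read 'b': S→{A}, A→{C}; now {A, C}.
Read 'b': A→{C}, C→∅; now {C}.
Read 'b': C→∅; now ∅.
No reachable set along the way intersects F.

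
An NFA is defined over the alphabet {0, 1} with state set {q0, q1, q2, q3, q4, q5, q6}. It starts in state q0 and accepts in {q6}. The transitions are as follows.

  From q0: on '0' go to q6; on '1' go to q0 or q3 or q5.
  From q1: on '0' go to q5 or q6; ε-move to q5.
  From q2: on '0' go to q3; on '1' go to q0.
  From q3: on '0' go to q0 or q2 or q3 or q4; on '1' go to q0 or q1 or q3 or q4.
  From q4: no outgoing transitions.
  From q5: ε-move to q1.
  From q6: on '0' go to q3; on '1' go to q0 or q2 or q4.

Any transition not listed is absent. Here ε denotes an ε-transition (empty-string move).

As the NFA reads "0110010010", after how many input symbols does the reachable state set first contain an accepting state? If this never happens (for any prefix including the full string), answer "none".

Start in {q0}.
Read '0': q0→{q6}; now {q6}.
None of the earlier sets intersect F, but {q6} does.

1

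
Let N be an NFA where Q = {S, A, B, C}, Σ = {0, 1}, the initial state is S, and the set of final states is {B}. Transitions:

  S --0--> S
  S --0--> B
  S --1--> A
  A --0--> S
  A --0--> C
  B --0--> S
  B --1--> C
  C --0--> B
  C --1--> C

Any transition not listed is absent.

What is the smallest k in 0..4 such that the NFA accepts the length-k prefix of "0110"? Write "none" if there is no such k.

1

Start in {S}.
Read '0': {S} → {S, B}.
None of the earlier sets intersect F, but {S, B} does.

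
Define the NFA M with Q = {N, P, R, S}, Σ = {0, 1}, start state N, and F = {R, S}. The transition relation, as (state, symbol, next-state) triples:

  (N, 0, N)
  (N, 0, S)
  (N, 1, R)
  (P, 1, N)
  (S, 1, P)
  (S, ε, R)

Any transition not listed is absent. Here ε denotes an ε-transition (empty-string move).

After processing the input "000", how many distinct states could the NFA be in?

Start in {N}.
Read '0': {N} → {N, R, S}.
Read '0': {N, R, S} → {N, R, S}.
Read '0': {N, R, S} → {N, R, S}.
That set has 3 states.

3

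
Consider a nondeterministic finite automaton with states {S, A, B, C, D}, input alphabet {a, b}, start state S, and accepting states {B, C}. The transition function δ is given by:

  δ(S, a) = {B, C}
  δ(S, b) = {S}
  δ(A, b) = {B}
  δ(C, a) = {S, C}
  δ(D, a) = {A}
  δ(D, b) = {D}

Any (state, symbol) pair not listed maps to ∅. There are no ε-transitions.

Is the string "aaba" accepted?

Start in {S}.
Read 'a': {S} → {B, C}.
Read 'a': {B, C} → {S, C}.
Read 'b': {S, C} → {S}.
Read 'a': {S} → {B, C}.
The final set {B, C} contains the accepting states B, C.

Yes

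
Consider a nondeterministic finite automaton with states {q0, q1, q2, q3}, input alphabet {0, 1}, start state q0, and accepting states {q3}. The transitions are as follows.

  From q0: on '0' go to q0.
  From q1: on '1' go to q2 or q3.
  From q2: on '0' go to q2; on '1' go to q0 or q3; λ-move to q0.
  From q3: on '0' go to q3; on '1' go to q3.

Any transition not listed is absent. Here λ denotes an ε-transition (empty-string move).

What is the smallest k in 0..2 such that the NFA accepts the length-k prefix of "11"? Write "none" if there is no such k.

Start in {q0}.
Read '1': {q0} → ∅.
The set is empty and remains empty for the remaining 1 symbol.
No reachable set along the way intersects F.

none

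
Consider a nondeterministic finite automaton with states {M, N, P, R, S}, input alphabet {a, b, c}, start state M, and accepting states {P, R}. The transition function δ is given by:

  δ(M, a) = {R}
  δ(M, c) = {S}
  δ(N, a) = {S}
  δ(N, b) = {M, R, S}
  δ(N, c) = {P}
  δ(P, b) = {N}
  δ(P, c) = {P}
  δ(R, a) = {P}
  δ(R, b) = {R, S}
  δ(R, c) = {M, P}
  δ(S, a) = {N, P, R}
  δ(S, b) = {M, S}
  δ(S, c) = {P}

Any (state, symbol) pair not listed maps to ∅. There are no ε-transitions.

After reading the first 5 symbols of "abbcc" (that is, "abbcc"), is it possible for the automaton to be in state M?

Start in {M}.
Read 'a': M→{R}; now {R}.
Read 'b': R→{R, S}; now {R, S}.
Read 'b': R→{R, S}, S→{M, S}; now {M, R, S}.
Read 'c': M→{S}, R→{M, P}, S→{P}; now {M, P, S}.
Read 'c': M→{S}, P→{P}, S→{P}; now {P, S}.
State M is not in {P, S}.

No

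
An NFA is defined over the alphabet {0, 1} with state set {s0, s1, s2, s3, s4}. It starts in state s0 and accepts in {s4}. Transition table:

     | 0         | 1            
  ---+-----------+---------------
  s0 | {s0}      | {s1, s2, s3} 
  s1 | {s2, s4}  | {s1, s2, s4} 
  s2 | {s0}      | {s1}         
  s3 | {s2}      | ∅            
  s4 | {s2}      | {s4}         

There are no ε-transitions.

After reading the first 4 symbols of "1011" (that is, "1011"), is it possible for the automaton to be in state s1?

Start in {s0}.
Read '1': {s0} → {s1, s2, s3}.
Read '0': {s1, s2, s3} → {s0, s2, s4}.
Read '1': {s0, s2, s4} → {s1, s2, s3, s4}.
Read '1': {s1, s2, s3, s4} → {s1, s2, s4}.
State s1 is in {s1, s2, s4}.

Yes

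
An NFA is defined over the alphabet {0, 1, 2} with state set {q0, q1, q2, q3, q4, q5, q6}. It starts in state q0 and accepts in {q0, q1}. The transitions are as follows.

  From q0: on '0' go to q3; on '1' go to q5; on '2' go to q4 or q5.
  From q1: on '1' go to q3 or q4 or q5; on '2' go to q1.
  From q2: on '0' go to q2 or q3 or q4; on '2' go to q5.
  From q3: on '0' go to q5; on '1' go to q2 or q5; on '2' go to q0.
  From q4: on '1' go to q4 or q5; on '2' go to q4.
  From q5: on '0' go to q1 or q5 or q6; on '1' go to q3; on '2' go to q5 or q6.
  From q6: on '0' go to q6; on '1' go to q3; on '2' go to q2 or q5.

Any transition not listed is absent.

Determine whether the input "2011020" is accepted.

Yes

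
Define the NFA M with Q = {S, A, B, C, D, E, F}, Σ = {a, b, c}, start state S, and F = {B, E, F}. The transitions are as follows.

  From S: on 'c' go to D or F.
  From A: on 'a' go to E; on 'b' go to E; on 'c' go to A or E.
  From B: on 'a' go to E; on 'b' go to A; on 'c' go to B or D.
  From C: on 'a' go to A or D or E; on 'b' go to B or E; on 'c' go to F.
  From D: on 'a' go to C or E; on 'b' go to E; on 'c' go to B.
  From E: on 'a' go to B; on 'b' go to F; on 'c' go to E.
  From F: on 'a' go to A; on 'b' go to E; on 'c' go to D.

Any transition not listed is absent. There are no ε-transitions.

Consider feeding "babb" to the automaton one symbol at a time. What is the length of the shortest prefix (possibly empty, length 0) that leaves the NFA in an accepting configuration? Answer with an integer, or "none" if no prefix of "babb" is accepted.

Start in {S}.
Read 'b': {S} → ∅.
The set is empty and remains empty for the remaining 3 symbols.
No reachable set along the way intersects F.

none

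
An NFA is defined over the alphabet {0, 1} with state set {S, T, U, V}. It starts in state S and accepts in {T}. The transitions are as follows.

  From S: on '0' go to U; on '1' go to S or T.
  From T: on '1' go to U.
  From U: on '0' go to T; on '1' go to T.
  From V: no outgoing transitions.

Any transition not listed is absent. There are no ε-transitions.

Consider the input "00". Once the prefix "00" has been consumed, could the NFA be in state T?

Yes

Start in {S}.
Read '0': S→{U}; now {U}.
Read '0': U→{T}; now {T}.
State T is in {T}.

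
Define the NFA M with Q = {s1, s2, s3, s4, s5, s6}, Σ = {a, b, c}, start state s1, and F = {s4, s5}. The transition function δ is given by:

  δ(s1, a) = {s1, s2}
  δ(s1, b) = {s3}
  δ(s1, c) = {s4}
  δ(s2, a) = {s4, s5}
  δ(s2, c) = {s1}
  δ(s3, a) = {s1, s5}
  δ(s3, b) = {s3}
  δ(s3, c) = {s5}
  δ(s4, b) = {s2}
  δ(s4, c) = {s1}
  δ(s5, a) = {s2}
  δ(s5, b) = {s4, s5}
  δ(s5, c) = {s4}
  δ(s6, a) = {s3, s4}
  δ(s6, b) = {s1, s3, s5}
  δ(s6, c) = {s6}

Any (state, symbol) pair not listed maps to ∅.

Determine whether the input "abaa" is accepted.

No

Start in {s1}.
Read 'a': {s1} → {s1, s2}.
Read 'b': {s1, s2} → {s3}.
Read 'a': {s3} → {s1, s5}.
Read 'a': {s1, s5} → {s1, s2}.
The final set {s1, s2} contains no accepting state.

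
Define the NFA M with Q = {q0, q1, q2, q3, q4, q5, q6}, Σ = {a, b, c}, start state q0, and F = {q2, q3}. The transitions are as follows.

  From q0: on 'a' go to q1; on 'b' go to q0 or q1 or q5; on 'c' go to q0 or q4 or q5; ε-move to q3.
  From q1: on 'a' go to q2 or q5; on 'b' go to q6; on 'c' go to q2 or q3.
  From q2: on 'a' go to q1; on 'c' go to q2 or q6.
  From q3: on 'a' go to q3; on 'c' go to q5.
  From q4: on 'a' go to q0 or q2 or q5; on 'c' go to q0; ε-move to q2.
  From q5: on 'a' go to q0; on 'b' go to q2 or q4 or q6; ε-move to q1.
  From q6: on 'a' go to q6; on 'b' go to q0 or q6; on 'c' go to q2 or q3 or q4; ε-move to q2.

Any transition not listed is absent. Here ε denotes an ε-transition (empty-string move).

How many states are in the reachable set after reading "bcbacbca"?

6

Start: ε-closure({q0}) = {q0, q3}.
Read 'b': {q0, q3} → {q0, q1, q3, q5}.
Read 'c': {q0, q1, q3, q5} → {q0, q1, q2, q3, q4, q5}.
Read 'b': {q0, q1, q2, q3, q4, q5} → {q0, q1, q2, q3, q4, q5, q6}.
Read 'a': {q0, q1, q2, q3, q4, q5, q6} → {q0, q1, q2, q3, q5, q6}.
Read 'c': {q0, q1, q2, q3, q5, q6} → {q0, q1, q2, q3, q4, q5, q6}.
Read 'b': {q0, q1, q2, q3, q4, q5, q6} → {q0, q1, q2, q3, q4, q5, q6}.
Read 'c': {q0, q1, q2, q3, q4, q5, q6} → {q0, q1, q2, q3, q4, q5, q6}.
Read 'a': {q0, q1, q2, q3, q4, q5, q6} → {q0, q1, q2, q3, q5, q6}.
That set has 6 states.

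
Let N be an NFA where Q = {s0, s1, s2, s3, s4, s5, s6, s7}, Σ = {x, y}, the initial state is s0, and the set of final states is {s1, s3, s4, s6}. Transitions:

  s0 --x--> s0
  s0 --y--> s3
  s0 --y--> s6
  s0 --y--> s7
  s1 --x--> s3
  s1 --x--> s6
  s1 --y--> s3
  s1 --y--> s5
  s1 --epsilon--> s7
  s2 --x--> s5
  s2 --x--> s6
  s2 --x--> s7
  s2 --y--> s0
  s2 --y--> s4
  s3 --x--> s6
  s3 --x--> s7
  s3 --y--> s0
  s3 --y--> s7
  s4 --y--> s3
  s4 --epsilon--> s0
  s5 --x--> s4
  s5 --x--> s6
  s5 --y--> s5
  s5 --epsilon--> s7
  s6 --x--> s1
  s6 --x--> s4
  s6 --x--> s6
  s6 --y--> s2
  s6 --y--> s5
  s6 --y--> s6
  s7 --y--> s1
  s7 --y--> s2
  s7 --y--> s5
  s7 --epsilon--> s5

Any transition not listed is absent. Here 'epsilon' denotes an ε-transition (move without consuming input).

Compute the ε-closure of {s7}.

{s5, s7}

Begin with {s7}.
ε-move s7 → s5; add s5.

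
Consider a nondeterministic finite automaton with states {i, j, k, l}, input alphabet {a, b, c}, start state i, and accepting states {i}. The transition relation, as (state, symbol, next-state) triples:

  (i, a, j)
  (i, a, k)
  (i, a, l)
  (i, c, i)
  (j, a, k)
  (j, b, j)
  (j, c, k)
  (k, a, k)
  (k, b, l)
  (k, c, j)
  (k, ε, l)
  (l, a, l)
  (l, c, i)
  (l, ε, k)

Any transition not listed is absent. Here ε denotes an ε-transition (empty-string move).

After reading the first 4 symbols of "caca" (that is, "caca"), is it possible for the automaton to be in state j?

Start in {i}.
Read 'c': i→{i}; now {i}.
Read 'a': i→{j, k, l}; now {j, k, l}.
Read 'c': j→{k}, k→{j}, l→{i}; union {i, j, k}; ε-closure = {i, j, k, l}.
Read 'a': i→{j, k, l}, j→{k}, k→{k}, l→{l}; now {j, k, l}.
State j is in {j, k, l}.

Yes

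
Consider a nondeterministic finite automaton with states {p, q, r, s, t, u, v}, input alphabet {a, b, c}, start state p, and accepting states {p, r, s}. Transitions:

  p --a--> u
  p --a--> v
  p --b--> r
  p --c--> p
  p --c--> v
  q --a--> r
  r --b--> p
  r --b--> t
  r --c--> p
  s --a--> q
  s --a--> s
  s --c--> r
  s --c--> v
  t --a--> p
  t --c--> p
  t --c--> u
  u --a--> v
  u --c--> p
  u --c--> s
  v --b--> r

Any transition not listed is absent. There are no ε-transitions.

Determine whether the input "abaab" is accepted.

Start in {p}.
Read 'a': p→{u, v}; now {u, v}.
Read 'b': u→∅, v→{r}; now {r}.
Read 'a': r→∅; now ∅.
The set is empty and remains empty for the remaining 2 symbols.
The final set ∅ contains no accepting state.

No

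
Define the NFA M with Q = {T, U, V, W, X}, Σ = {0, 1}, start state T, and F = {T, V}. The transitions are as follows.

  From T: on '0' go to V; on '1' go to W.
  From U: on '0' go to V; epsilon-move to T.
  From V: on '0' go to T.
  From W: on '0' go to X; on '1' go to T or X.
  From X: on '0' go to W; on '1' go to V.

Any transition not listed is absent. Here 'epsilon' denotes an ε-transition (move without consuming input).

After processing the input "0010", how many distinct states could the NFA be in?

Start in {T}.
Read '0': T→{V}; now {V}.
Read '0': V→{T}; now {T}.
Read '1': T→{W}; now {W}.
Read '0': W→{X}; now {X}.
That set has 1 state.

1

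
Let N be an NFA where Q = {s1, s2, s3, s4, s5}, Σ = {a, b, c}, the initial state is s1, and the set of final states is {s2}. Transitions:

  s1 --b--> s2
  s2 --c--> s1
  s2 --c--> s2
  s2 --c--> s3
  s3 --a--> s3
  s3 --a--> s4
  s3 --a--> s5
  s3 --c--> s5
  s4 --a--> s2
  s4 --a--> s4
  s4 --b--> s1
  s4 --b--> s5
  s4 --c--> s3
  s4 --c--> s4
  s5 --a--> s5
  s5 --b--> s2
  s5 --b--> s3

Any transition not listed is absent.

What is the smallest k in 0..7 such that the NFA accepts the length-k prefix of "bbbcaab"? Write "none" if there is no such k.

Start in {s1}.
Read 'b': s1→{s2}; now {s2}.
None of the earlier sets intersect F, but {s2} does.

1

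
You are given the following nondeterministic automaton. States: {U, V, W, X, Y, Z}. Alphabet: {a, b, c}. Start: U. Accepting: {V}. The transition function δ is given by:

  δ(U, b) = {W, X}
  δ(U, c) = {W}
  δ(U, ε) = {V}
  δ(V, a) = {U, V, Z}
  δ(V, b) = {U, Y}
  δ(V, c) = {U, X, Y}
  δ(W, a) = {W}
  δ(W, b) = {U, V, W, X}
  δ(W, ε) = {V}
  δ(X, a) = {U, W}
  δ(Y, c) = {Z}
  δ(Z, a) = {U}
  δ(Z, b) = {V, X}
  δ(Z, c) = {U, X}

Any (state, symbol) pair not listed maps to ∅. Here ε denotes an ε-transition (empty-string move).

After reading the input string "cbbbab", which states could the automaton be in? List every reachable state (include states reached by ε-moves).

Start: ε-closure({U}) = {U, V}.
Read 'c': {U, V} → {U, V, W, X, Y}.
Read 'b': {U, V, W, X, Y} → {U, V, W, X, Y}.
Read 'b': {U, V, W, X, Y} → {U, V, W, X, Y}.
Read 'b': {U, V, W, X, Y} → {U, V, W, X, Y}.
Read 'a': {U, V, W, X, Y} → {U, V, W, Z}.
Read 'b': {U, V, W, Z} → {U, V, W, X, Y}.

{U, V, W, X, Y}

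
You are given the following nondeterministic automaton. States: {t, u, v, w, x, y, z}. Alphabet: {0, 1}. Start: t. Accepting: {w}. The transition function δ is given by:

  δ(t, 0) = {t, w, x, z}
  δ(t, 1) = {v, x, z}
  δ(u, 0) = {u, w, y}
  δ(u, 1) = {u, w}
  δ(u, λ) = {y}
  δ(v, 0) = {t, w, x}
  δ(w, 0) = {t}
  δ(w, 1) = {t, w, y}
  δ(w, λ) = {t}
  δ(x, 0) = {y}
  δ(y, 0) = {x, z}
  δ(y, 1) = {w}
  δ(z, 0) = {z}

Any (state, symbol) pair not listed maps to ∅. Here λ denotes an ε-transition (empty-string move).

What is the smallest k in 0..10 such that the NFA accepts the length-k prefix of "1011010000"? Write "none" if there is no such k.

2

Start in {t}.
Read '1': {t} → {v, x, z}.
Read '0': {v, x, z} → {t, w, x, y, z}.
None of the earlier sets intersect F, but {t, w, x, y, z} does.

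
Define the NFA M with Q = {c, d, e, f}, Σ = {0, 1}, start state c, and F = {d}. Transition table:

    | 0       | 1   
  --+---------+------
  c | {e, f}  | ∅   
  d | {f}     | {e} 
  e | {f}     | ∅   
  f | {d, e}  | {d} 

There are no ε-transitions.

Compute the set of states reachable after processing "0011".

{e}

Start in {c}.
Read '0': {c} → {e, f}.
Read '0': {e, f} → {d, e, f}.
Read '1': {d, e, f} → {d, e}.
Read '1': {d, e} → {e}.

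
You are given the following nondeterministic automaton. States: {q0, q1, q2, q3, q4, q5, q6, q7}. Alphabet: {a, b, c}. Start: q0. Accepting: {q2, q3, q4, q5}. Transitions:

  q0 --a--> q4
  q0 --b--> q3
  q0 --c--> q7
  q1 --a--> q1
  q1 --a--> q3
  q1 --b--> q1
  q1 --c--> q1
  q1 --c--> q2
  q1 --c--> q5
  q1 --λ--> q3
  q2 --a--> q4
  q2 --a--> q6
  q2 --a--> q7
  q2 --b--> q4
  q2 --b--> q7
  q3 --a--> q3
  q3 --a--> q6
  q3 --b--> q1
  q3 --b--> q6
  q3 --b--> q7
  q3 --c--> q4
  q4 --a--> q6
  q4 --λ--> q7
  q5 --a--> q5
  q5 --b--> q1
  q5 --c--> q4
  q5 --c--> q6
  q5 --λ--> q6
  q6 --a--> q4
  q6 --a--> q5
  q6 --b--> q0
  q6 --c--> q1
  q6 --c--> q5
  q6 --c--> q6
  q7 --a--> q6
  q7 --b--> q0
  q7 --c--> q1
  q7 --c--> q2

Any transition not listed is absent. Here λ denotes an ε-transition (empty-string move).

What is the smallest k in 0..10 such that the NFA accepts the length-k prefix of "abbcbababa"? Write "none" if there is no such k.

1

Start in {q0}.
Read 'a': {q0} → {q4, q7}.
None of the earlier sets intersect F, but {q4, q7} does.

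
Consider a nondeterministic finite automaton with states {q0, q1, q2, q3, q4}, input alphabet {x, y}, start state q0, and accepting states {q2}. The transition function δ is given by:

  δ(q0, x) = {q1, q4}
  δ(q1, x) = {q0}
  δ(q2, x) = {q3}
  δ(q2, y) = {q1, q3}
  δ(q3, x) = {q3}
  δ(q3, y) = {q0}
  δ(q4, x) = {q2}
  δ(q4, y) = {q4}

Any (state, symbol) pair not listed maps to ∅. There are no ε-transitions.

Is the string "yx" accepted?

Start in {q0}.
Read 'y': q0→∅; now ∅.
The set is empty and remains empty for the remaining 1 symbol.
The final set ∅ contains no accepting state.

No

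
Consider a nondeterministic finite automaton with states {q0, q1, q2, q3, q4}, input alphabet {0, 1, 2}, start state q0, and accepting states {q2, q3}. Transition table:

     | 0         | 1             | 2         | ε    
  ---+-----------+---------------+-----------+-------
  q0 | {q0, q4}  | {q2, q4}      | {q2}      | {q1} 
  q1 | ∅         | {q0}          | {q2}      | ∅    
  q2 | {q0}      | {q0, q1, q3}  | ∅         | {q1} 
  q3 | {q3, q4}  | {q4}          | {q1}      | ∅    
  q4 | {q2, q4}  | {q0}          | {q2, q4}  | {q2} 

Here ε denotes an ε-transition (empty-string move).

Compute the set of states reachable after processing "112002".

Start: ε-closure({q0}) = {q0, q1}.
Read '1': {q0, q1} → {q0, q1, q2, q4}.
Read '1': {q0, q1, q2, q4} → {q0, q1, q2, q3, q4}.
Read '2': {q0, q1, q2, q3, q4} → {q1, q2, q4}.
Read '0': {q1, q2, q4} → {q0, q1, q2, q4}.
Read '0': {q0, q1, q2, q4} → {q0, q1, q2, q4}.
Read '2': {q0, q1, q2, q4} → {q1, q2, q4}.

{q1, q2, q4}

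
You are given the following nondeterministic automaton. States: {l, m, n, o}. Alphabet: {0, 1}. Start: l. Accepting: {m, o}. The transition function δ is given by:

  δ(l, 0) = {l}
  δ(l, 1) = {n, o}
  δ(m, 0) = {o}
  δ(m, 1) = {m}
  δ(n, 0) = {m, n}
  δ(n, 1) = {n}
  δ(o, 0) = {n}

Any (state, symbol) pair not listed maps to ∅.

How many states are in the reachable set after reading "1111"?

Start in {l}.
Read '1': l→{n, o}; now {n, o}.
Read '1': n→{n}, o→∅; now {n}.
Read '1': n→{n}; now {n}.
Read '1': n→{n}; now {n}.
That set has 1 state.

1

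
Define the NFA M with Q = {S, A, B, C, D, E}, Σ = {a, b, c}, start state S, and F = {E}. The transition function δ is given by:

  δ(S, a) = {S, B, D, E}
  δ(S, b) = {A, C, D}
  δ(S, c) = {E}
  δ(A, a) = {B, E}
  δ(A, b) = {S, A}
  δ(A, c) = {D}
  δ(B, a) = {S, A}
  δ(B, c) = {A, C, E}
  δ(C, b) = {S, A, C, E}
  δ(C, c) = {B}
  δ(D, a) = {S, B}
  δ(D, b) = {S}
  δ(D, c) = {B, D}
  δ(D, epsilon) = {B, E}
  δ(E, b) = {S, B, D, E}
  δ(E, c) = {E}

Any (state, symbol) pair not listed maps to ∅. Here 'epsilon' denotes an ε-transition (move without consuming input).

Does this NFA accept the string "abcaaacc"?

Yes

Start in {S}.
Read 'a': {S} → {S, B, D, E}.
Read 'b': {S, B, D, E} → {S, A, B, C, D, E}.
Read 'c': {S, A, B, C, D, E} → {A, B, C, D, E}.
Read 'a': {A, B, C, D, E} → {S, A, B, E}.
Read 'a': {S, A, B, E} → {S, A, B, D, E}.
Read 'a': {S, A, B, D, E} → {S, A, B, D, E}.
Read 'c': {S, A, B, D, E} → {A, B, C, D, E}.
Read 'c': {A, B, C, D, E} → {A, B, C, D, E}.
The final set {A, B, C, D, E} contains the accepting state E.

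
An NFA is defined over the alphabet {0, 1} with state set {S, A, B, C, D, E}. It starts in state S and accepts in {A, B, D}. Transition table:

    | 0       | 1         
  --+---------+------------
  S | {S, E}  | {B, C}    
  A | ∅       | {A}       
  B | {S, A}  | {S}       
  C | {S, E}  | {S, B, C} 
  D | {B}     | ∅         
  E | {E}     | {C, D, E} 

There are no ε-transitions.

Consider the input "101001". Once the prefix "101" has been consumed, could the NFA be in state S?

Start in {S}.
Read '1': S→{B, C}; now {B, C}.
Read '0': B→{S, A}, C→{S, E}; now {S, A, E}.
Read '1': S→{B, C}, A→{A}, E→{C, D, E}; now {A, B, C, D, E}.
State S is not in {A, B, C, D, E}.

No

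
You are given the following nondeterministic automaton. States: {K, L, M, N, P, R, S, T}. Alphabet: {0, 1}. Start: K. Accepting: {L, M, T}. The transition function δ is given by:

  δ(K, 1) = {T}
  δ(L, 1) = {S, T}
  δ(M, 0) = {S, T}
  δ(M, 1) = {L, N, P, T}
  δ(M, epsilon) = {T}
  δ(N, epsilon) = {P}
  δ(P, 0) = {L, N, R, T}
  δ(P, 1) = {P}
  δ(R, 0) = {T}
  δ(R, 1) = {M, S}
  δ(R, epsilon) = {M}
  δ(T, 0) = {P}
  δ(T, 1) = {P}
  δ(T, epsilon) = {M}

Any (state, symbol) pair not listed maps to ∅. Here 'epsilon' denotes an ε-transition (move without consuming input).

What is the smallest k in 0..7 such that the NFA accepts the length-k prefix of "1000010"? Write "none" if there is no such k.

1

Start in {K}.
Read '1': K→{T}; union {T}; ε-closure = {M, T}.
None of the earlier sets intersect F, but {M, T} does.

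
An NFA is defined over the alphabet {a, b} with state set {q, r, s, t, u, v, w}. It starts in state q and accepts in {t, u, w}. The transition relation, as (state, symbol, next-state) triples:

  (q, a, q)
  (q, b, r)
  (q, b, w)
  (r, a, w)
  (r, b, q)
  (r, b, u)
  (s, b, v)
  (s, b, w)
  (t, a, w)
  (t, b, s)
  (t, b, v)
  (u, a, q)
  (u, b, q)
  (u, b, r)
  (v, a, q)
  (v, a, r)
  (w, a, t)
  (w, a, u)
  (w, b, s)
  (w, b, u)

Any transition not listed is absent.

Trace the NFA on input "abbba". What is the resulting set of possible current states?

Start in {q}.
Read 'a': {q} → {q}.
Read 'b': {q} → {r, w}.
Read 'b': {r, w} → {q, s, u}.
Read 'b': {q, s, u} → {q, r, v, w}.
Read 'a': {q, r, v, w} → {q, r, t, u, w}.

{q, r, t, u, w}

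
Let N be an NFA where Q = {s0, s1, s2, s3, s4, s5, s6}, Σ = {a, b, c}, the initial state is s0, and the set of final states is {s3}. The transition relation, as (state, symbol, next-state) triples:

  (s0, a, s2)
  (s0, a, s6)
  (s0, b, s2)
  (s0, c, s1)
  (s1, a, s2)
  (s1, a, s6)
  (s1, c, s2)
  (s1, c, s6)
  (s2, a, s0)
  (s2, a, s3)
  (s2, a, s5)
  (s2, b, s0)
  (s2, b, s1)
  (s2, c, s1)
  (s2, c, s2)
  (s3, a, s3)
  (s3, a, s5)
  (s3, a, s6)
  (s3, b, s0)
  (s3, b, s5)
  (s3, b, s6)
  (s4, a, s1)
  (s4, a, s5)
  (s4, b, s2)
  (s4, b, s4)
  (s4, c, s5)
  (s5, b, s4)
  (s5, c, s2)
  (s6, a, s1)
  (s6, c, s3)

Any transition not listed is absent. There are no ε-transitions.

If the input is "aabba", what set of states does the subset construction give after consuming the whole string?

{s0, s1, s2, s3, s5, s6}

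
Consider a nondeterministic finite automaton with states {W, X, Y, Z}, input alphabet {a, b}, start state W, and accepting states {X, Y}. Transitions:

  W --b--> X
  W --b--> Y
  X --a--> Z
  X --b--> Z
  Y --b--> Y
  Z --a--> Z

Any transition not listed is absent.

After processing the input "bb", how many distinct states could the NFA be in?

Start in {W}.
Read 'b': W→{X, Y}; now {X, Y}.
Read 'b': X→{Z}, Y→{Y}; now {Y, Z}.
That set has 2 states.

2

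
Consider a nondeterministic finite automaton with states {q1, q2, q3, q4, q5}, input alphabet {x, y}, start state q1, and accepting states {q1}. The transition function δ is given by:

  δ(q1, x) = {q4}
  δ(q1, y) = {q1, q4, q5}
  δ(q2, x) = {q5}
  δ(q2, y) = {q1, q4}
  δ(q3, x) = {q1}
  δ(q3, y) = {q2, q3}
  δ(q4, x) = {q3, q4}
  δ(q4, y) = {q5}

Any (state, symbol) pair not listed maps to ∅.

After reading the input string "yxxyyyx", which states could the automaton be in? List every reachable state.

{q1, q3, q4, q5}

Start in {q1}.
Read 'y': q1→{q1, q4, q5}; now {q1, q4, q5}.
Read 'x': q1→{q4}, q4→{q3, q4}, q5→∅; now {q3, q4}.
Read 'x': q3→{q1}, q4→{q3, q4}; now {q1, q3, q4}.
Read 'y': q1→{q1, q4, q5}, q3→{q2, q3}, q4→{q5}; now {q1, q2, q3, q4, q5}.
Read 'y': q1→{q1, q4, q5}, q2→{q1, q4}, q3→{q2, q3}, q4→{q5}, q5→∅; now {q1, q2, q3, q4, q5}.
Read 'y': q1→{q1, q4, q5}, q2→{q1, q4}, q3→{q2, q3}, q4→{q5}, q5→∅; now {q1, q2, q3, q4, q5}.
Read 'x': q1→{q4}, q2→{q5}, q3→{q1}, q4→{q3, q4}, q5→∅; now {q1, q3, q4, q5}.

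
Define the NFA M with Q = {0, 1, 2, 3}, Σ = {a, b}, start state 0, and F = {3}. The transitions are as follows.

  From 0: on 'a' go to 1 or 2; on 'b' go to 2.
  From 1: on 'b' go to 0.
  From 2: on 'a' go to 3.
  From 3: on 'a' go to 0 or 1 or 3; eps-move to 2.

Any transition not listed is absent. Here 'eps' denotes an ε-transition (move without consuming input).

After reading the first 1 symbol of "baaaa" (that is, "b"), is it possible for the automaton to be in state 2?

Yes

Start in {0}.
Read 'b': 0→{2}; now {2}.
State 2 is in {2}.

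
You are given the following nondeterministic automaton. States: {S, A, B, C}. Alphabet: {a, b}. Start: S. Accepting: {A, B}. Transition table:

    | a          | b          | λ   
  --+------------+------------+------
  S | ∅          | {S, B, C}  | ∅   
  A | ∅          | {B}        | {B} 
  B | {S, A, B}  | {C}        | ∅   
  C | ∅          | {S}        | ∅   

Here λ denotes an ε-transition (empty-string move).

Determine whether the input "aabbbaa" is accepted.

Start in {S}.
Read 'a': S→∅; now ∅.
The set is empty and remains empty for the remaining 6 symbols.
The final set ∅ contains no accepting state.

No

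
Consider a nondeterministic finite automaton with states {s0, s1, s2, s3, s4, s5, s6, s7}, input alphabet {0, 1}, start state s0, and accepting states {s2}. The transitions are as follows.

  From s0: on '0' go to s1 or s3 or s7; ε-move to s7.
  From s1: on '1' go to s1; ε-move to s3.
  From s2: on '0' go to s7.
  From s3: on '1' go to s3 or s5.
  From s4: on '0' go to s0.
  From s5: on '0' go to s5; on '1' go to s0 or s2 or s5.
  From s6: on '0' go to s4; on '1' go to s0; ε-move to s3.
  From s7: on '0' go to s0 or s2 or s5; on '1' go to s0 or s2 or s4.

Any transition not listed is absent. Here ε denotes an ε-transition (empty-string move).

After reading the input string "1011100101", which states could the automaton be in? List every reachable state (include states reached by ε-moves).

{s0, s1, s2, s3, s4, s5, s7}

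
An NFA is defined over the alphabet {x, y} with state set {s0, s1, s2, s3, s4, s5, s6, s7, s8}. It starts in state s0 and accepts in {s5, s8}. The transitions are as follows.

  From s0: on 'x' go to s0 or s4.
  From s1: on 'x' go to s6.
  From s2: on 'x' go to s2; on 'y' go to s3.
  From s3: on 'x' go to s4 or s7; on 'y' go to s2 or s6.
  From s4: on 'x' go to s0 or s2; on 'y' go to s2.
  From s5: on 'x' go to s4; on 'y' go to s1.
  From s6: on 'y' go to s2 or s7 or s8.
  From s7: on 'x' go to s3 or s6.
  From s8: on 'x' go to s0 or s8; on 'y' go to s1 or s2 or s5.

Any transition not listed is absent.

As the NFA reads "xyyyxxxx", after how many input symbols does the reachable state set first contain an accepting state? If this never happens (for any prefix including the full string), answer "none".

none

Start in {s0}.
Read 'x': {s0} → {s0, s4}.
Read 'y': {s0, s4} → {s2}.
Read 'y': {s2} → {s3}.
Read 'y': {s3} → {s2, s6}.
Read 'x': {s2, s6} → {s2}.
Read 'x': {s2} → {s2}.
Read 'x': {s2} → {s2}.
Read 'x': {s2} → {s2}.
No reachable set along the way intersects F.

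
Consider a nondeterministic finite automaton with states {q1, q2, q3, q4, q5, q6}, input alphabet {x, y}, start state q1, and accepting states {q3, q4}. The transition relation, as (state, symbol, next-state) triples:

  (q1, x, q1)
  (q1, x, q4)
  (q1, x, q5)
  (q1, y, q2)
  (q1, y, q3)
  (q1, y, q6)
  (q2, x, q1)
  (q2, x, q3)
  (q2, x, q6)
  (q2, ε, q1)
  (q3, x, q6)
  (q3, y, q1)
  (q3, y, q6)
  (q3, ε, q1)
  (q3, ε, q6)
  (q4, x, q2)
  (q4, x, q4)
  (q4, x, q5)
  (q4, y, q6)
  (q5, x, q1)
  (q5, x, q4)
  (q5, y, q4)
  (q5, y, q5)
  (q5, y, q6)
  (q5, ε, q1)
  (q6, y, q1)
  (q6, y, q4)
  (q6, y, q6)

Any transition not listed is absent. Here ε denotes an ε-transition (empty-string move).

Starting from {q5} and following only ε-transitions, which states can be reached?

Begin with {q5}.
ε-move q5 → q1; add q1.

{q1, q5}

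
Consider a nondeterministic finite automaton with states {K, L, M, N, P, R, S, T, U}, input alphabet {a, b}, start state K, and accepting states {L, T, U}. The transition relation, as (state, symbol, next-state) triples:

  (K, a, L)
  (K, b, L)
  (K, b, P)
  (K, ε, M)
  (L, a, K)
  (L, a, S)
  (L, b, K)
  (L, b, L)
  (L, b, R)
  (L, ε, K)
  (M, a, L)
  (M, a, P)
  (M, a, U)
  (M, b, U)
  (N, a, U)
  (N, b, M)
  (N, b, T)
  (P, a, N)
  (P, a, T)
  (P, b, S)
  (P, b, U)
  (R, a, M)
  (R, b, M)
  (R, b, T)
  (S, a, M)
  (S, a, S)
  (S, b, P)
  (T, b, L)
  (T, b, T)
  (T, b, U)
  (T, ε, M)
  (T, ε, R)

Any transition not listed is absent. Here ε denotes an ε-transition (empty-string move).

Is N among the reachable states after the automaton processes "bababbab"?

No

Start: ε-closure({K}) = {K, M}.
Read 'b': {K, M} → {K, L, M, P, U}.
Read 'a': {K, L, M, P, U} → {K, L, M, N, P, R, S, T, U}.
Read 'b': {K, L, M, N, P, R, S, T, U} → {K, L, M, P, R, S, T, U}.
Read 'a': {K, L, M, P, R, S, T, U} → {K, L, M, N, P, R, S, T, U}.
Read 'b': {K, L, M, N, P, R, S, T, U} → {K, L, M, P, R, S, T, U}.
Read 'b': {K, L, M, P, R, S, T, U} → {K, L, M, P, R, S, T, U}.
Read 'a': {K, L, M, P, R, S, T, U} → {K, L, M, N, P, R, S, T, U}.
Read 'b': {K, L, M, N, P, R, S, T, U} → {K, L, M, P, R, S, T, U}.
State N is not in {K, L, M, P, R, S, T, U}.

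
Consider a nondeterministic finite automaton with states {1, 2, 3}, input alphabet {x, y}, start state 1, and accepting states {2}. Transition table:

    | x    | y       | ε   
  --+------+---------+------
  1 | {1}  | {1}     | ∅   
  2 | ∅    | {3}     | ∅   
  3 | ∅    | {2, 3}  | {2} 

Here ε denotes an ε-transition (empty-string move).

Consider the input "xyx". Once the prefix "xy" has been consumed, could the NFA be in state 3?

No

Start in {1}.
Read 'x': 1→{1}; now {1}.
Read 'y': 1→{1}; now {1}.
State 3 is not in {1}.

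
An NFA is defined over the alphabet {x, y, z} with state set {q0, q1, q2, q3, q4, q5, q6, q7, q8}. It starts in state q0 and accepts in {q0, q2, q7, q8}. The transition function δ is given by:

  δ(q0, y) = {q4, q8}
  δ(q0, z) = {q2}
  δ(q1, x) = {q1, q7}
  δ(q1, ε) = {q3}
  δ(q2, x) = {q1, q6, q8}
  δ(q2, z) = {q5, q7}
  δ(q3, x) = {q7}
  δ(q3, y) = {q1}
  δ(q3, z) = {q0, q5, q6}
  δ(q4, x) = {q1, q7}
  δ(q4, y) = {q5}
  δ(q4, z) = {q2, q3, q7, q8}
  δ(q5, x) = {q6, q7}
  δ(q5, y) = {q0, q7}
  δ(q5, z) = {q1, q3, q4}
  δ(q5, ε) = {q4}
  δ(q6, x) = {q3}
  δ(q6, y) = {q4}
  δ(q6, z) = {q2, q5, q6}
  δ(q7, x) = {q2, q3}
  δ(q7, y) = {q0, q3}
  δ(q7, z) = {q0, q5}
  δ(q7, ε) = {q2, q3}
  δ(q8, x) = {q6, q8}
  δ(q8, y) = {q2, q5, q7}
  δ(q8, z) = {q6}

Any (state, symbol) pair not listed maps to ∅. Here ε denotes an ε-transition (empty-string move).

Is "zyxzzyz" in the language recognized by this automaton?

Start in {q0}.
Read 'z': {q0} → {q2}.
Read 'y': {q2} → ∅.
The set is empty and remains empty for the remaining 5 symbols.
The final set ∅ contains no accepting state.

No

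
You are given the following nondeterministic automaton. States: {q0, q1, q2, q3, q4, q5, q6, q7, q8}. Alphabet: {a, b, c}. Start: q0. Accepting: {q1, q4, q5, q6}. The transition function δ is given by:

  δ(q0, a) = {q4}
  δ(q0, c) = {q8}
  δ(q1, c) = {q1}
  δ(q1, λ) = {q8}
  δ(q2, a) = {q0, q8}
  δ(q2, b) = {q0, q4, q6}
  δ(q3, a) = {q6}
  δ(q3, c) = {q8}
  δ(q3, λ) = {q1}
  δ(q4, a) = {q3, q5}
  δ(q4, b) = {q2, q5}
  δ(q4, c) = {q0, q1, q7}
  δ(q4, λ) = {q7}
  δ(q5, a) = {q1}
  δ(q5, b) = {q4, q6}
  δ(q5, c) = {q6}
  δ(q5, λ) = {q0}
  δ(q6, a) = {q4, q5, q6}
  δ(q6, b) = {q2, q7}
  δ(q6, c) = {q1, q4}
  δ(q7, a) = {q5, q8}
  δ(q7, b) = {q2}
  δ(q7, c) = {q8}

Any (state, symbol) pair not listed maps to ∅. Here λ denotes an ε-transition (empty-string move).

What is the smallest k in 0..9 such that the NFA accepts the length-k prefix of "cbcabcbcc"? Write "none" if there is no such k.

Start in {q0}.
Read 'c': q0→{q8}; now {q8}.
Read 'b': q8→∅; now ∅.
The set is empty and remains empty for the remaining 7 symbols.
No reachable set along the way intersects F.

none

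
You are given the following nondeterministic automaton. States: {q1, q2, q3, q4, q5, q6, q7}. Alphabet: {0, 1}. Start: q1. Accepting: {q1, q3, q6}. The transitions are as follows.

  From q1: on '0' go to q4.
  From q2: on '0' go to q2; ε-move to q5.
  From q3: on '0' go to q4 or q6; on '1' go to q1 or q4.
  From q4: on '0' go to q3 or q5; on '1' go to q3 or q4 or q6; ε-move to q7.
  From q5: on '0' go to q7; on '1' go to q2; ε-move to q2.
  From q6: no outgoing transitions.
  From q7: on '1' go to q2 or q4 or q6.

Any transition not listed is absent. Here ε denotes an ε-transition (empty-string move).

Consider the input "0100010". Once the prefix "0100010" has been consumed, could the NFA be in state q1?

No

Start in {q1}.
Read '0': {q1} → {q4, q7}.
Read '1': {q4, q7} → {q2, q3, q4, q5, q6, q7}.
Read '0': {q2, q3, q4, q5, q6, q7} → {q2, q3, q4, q5, q6, q7}.
Read '0': {q2, q3, q4, q5, q6, q7} → {q2, q3, q4, q5, q6, q7}.
Read '0': {q2, q3, q4, q5, q6, q7} → {q2, q3, q4, q5, q6, q7}.
Read '1': {q2, q3, q4, q5, q6, q7} → {q1, q2, q3, q4, q5, q6, q7}.
Read '0': {q1, q2, q3, q4, q5, q6, q7} → {q2, q3, q4, q5, q6, q7}.
State q1 is not in {q2, q3, q4, q5, q6, q7}.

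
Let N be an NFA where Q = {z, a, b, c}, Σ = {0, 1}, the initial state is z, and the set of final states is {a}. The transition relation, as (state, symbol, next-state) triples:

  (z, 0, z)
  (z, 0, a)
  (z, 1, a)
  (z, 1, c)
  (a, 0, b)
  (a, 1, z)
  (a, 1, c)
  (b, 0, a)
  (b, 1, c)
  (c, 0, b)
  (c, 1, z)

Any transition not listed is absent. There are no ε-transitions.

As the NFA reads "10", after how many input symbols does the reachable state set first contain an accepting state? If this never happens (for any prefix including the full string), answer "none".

1

Start in {z}.
Read '1': z→{a, c}; now {a, c}.
None of the earlier sets intersect F, but {a, c} does.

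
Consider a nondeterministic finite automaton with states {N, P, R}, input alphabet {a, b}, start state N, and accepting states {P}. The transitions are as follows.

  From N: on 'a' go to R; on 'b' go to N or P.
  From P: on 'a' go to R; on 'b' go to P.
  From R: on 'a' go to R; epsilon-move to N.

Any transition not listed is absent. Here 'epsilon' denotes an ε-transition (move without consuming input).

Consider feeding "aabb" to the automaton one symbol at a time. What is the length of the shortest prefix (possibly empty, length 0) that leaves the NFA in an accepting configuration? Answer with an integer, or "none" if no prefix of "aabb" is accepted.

3

Start in {N}.
Read 'a': N→{R}; union {R}; ε-closure = {N, R}.
Read 'a': N→{R}, R→{R}; union {R}; ε-closure = {N, R}.
Read 'b': N→{N, P}, R→∅; now {N, P}.
None of the earlier sets intersect F, but {N, P} does.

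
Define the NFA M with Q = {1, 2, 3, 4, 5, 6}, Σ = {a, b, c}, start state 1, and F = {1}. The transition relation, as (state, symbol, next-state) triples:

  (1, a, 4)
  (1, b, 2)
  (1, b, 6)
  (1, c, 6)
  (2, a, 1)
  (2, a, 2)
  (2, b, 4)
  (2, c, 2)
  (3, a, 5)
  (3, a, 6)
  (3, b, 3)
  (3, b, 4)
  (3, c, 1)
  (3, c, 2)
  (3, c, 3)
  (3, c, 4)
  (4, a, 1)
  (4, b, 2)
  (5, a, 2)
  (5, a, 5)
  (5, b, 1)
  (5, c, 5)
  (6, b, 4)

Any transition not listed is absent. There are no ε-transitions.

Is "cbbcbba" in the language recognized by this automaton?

Start in {1}.
Read 'c': 1→{6}; now {6}.
Read 'b': 6→{4}; now {4}.
Read 'b': 4→{2}; now {2}.
Read 'c': 2→{2}; now {2}.
Read 'b': 2→{4}; now {4}.
Read 'b': 4→{2}; now {2}.
Read 'a': 2→{1, 2}; now {1, 2}.
The final set {1, 2} contains the accepting state 1.

Yes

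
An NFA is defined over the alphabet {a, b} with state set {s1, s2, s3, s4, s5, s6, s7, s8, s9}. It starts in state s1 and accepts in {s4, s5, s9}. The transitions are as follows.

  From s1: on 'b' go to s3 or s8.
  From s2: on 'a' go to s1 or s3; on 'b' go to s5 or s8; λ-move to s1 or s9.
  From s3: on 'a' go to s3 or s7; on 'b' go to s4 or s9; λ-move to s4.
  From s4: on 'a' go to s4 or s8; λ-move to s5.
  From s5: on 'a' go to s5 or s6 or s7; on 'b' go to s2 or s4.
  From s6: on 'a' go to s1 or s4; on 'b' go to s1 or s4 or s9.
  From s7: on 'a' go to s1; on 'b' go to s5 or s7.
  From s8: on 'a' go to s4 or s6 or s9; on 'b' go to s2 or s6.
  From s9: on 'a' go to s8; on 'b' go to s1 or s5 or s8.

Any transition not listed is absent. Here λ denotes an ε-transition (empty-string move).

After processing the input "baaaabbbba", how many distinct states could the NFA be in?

Start in {s1}.
Read 'b': {s1} → {s3, s4, s5, s8}.
Read 'a': {s3, s4, s5, s8} → {s3, s4, s5, s6, s7, s8, s9}.
Read 'a': {s3, s4, s5, s6, s7, s8, s9} → {s1, s3, s4, s5, s6, s7, s8, s9}.
Read 'a': {s1, s3, s4, s5, s6, s7, s8, s9} → {s1, s3, s4, s5, s6, s7, s8, s9}.
Read 'a': {s1, s3, s4, s5, s6, s7, s8, s9} → {s1, s3, s4, s5, s6, s7, s8, s9}.
Read 'b': {s1, s3, s4, s5, s6, s7, s8, s9} → {s1, s2, s3, s4, s5, s6, s7, s8, s9}.
Read 'b': {s1, s2, s3, s4, s5, s6, s7, s8, s9} → {s1, s2, s3, s4, s5, s6, s7, s8, s9}.
Read 'b': {s1, s2, s3, s4, s5, s6, s7, s8, s9} → {s1, s2, s3, s4, s5, s6, s7, s8, s9}.
Read 'b': {s1, s2, s3, s4, s5, s6, s7, s8, s9} → {s1, s2, s3, s4, s5, s6, s7, s8, s9}.
Read 'a': {s1, s2, s3, s4, s5, s6, s7, s8, s9} → {s1, s3, s4, s5, s6, s7, s8, s9}.
That set has 8 states.

8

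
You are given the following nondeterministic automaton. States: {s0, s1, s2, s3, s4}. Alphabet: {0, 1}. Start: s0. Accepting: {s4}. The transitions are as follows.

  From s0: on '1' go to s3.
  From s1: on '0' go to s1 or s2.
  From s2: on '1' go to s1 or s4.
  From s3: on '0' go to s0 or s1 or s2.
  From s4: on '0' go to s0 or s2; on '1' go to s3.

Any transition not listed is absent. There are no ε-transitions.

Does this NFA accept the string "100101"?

Start in {s0}.
Read '1': s0→{s3}; now {s3}.
Read '0': s3→{s0, s1, s2}; now {s0, s1, s2}.
Read '0': s0→∅, s1→{s1, s2}, s2→∅; now {s1, s2}.
Read '1': s1→∅, s2→{s1, s4}; now {s1, s4}.
Read '0': s1→{s1, s2}, s4→{s0, s2}; now {s0, s1, s2}.
Read '1': s0→{s3}, s1→∅, s2→{s1, s4}; now {s1, s3, s4}.
The final set {s1, s3, s4} contains the accepting state s4.

Yes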